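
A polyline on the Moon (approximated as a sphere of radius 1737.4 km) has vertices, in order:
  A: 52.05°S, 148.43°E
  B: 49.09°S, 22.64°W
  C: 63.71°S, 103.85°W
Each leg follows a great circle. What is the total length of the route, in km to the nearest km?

3710 km

Leg A→B: central angle 1.3714 rad, distance 2382.7 km.
Leg B→C: central angle 0.7643 rad, distance 1327.8 km.
Total: 2382.7 + 1327.8 ≈ 3710 km.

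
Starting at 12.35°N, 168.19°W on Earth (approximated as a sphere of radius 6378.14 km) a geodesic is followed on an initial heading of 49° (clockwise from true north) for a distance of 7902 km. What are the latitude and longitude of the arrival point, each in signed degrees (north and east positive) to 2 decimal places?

Angular distance δ = d/R = 7902/6378.14 = 1.23892 rad; initial bearing θ = 0.8552 rad.
sin φ₂ = sin φ₁ cos δ + cos φ₁ sin δ cos θ = (0.2139)(0.3258) + (0.9769)(0.9454)(0.6561) = 0.6756, so φ₂ = 42.50°.
Δλ = atan2(sin θ sin δ cos φ₁, cos δ − sin φ₁ sin φ₂) = atan2(0.6970, 0.1813) = 75.418°.
λ₂ = -168.190° + 75.418° = -92.77°.

42.50°, -92.77°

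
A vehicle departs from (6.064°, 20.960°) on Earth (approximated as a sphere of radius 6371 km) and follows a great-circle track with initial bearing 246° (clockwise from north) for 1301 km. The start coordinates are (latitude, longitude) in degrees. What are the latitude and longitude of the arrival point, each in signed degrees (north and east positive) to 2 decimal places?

Angular distance δ = d/R = 1301/6371 = 0.20421 rad; initial bearing θ = 4.2935 rad.
sin φ₂ = sin φ₁ cos δ + cos φ₁ sin δ cos θ = (0.1056)(0.9792) + (0.9944)(0.2028)(-0.4067) = 0.0214, so φ₂ = 1.23°.
Δλ = atan2(sin θ sin δ cos φ₁, cos δ − sin φ₁ sin φ₂) = atan2(-0.1842, 0.9770) = -10.679°.
λ₂ = 20.960° − 10.679° = 10.28°.

1.23°, 10.28°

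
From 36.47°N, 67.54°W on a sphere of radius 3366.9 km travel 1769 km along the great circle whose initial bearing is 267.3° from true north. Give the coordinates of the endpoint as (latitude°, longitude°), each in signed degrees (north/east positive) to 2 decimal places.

29.68°, -102.76°

Angular distance δ = d/R = 1769/3366.9 = 0.52541 rad; initial bearing θ = 4.6653 rad.
sin φ₂ = sin φ₁ cos δ + cos φ₁ sin δ cos θ = (0.5944)(0.8651) + (0.8042)(0.5016)(-0.0471) = 0.4952, so φ₂ = 29.68°.
Δλ = atan2(sin θ sin δ cos φ₁, cos δ − sin φ₁ sin φ₂) = atan2(-0.4029, 0.5708) = -35.218°.
λ₂ = -67.540° − 35.218° = -102.76°.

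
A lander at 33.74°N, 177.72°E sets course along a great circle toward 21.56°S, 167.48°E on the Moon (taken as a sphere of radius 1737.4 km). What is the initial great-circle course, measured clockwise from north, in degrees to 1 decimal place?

With φ₁ = 0.5889, φ₂ = -0.3763, Δλ = -0.1787 rad, the forward-azimuth formula gives
θ = atan2( sin Δλ cos φ₂ , cos φ₁ sin φ₂ − sin φ₁ cos φ₂ cos Δλ ) = atan2(-0.1653, -0.8139) = -168.52°.
Adding 360° brings this into [0°, 360°): 191.5°.

191.5°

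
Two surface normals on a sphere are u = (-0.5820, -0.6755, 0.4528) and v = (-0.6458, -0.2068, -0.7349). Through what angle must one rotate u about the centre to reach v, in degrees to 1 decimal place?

79.5°

u·v = 0.1828; |u| = 1.0000, |v| = 1.0000.
cos θ = (u·v)/(|u||v|) = 0.1828, so θ = 79.5°.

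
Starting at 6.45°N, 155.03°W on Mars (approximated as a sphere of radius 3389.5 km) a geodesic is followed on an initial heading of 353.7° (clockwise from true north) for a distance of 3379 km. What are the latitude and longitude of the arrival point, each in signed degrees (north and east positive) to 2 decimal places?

62.93°, -166.71°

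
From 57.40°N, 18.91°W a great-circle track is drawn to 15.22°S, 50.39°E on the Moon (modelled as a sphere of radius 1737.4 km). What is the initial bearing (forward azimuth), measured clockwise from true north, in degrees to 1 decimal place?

115.4°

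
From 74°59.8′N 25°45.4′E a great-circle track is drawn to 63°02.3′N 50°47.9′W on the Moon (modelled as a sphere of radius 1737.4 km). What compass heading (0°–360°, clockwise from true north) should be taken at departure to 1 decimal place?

286.3°

With φ₁ = 1.3089, φ₂ = 1.1002, Δλ = -1.3361 rad, the forward-azimuth formula gives
θ = atan2( sin Δλ cos φ₂ , cos φ₁ sin φ₂ − sin φ₁ cos φ₂ cos Δλ ) = atan2(-0.4410, 0.1289) = -73.70°.
Adding 360° brings this into [0°, 360°): 286.3°.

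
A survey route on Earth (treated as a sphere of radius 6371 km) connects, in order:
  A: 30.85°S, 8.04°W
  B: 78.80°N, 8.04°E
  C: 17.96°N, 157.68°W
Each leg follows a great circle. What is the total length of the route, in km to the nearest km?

21456 km

Leg A→B: central angle 1.9207 rad, distance 12236.7 km.
Leg B→C: central angle 1.4471 rad, distance 9219.2 km.
Total: 12236.7 + 9219.2 ≈ 21456 km.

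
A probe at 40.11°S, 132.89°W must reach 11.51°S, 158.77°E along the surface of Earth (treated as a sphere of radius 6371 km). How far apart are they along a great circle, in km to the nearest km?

In radians: φ₁ = -0.7001, φ₂ = -0.2009, Δλ = -68.340° = -1.1928 rad.
Haversine: a = sin²(Δφ/2) + cos φ₁ cos φ₂ sin²(Δλ/2) = 0.0610 + (0.7648)(0.9799)(0.3155) = 0.29742.
Central angle c = 2·arcsin(√a) = 1.15363 rad.
Distance = R·c = 6371 × 1.1536 ≈ 7350 km.

7350 km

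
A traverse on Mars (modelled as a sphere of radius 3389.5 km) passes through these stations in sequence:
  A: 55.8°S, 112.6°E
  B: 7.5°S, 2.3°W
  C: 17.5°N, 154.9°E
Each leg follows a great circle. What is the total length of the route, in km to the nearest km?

14962 km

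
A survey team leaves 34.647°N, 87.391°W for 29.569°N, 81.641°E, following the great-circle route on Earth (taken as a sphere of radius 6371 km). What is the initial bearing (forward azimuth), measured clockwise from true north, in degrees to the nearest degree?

With φ₁ = 0.6047, φ₂ = 0.5161, Δλ = 2.9502 rad, the forward-azimuth formula gives
θ = atan2( sin Δλ cos φ₂ , cos φ₁ sin φ₂ − sin φ₁ cos φ₂ cos Δλ ) = atan2(0.1655, 0.8914) = 10.52°.
So the initial bearing is 11°.

11°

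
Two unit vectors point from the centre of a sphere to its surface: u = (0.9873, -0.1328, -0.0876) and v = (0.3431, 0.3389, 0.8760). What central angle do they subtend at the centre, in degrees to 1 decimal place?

77.5°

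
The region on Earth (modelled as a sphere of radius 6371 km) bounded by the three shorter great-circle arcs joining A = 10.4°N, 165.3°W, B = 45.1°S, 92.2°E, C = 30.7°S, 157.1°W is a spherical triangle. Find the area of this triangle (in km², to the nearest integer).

25939701 km²

Side lengths (central angles): a = 1.4232, b = 0.7304, c = 1.8527 rad; semiperimeter s = 2.0031.
By l'Huilier's theorem, tan(E/4) = √[tan(s/2) tan((s−a)/2) tan((s−b)/2) tan((s−c)/2)], giving spherical excess E = 0.6391 rad.
Area = E·R² = 0.6391 × (6371)² ≈ 25939701 km².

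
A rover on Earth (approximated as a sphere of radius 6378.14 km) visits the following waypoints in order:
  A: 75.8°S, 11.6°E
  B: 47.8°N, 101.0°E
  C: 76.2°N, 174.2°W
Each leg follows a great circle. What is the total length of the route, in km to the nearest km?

19875 km

Leg A→B: central angle 2.3695 rad, distance 15112.9 km.
Leg B→C: central angle 0.7467 rad, distance 4762.5 km.
Total: 15112.9 + 4762.5 ≈ 19875 km.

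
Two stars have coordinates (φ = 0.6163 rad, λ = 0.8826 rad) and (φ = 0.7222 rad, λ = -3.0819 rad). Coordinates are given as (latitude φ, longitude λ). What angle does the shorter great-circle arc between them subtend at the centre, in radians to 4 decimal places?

Let φ₁ = 0.6163 rad, φ₂ = 0.7222 rad, and Δλ = 2.3187 rad.
Haversine: a = sin²(Δφ/2) + cos φ₁ cos φ₂ sin²(Δλ/2) = 0.0028 + (0.8160)(0.7504)(0.8400) = 0.51717.
Central angle c = 2·arcsin(√a) = 1.60513 rad.
So the angular separation is 1.6051 rad.

1.6051 rad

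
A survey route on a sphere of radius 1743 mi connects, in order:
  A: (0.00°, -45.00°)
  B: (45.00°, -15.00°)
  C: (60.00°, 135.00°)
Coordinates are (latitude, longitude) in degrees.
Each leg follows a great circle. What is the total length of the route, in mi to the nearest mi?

3785 mi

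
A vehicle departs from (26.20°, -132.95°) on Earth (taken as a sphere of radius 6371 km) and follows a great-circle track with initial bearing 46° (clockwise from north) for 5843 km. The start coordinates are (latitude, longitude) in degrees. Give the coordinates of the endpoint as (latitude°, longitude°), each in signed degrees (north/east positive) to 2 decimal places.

Angular distance δ = d/R = 5843/6371 = 0.91712 rad; initial bearing θ = 0.8029 rad.
sin φ₂ = sin φ₁ cos δ + cos φ₁ sin δ cos θ = (0.4415)(0.6081) + (0.8973)(0.7939)(0.6947) = 0.7633, so φ₂ = 49.75°.
Δλ = atan2(sin θ sin δ cos φ₁, cos δ − sin φ₁ sin φ₂) = atan2(0.5124, 0.2711) = 62.116°.
λ₂ = -132.950° + 62.116° = -70.83°.

49.75°, -70.83°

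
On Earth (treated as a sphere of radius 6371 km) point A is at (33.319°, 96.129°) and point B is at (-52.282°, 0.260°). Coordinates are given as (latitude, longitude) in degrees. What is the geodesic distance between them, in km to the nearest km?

With latitudes φ₁ = 33.319°, φ₂ = -52.282° and longitude difference Δλ = -95.869°:
Haversine: a = sin²(Δφ/2) + cos φ₁ cos φ₂ sin²(Δλ/2) = 0.4616 + (0.8356)(0.6118)(0.5511) = 0.74339.
Central angle c = 2·arcsin(√a) = 2.07920 rad.
Distance = R·c = 6371 × 2.0792 ≈ 13247 km.

13247 km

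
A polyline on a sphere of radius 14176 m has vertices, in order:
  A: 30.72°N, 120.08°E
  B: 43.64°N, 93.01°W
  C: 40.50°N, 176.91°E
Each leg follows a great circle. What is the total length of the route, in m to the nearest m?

40362 m

Leg A→B: central angle 1.7403 rad, distance 24670.4 m.
Leg B→C: central angle 1.1069 rad, distance 15691.5 m.
Total: 24670.4 + 15691.5 ≈ 40362 m.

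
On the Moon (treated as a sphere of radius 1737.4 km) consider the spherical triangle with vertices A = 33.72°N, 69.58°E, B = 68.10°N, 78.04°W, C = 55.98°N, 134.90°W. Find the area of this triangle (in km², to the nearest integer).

1135671 km²

Side lengths (central angles): a = 0.4883, b = 1.5342, c = 1.3149 rad; semiperimeter s = 1.6687.
By l'Huilier's theorem, tan(E/4) = √[tan(s/2) tan((s−a)/2) tan((s−b)/2) tan((s−c)/2)], giving spherical excess E = 0.3762 rad.
Area = E·R² = 0.3762 × (1737.4)² ≈ 1135671 km².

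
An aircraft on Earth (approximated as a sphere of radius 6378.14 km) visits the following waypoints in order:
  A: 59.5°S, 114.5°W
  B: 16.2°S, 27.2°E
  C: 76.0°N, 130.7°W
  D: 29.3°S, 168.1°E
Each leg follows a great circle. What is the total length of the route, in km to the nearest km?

36642 km

Leg A→B: central angle 1.7134 rad, distance 10928.2 km.
Leg B→C: central angle 2.0782 rad, distance 13255.4 km.
Leg C→D: central angle 1.9533 rad, distance 12458.2 km.
Total: 10928.2 + 13255.4 + 12458.2 ≈ 36642 km.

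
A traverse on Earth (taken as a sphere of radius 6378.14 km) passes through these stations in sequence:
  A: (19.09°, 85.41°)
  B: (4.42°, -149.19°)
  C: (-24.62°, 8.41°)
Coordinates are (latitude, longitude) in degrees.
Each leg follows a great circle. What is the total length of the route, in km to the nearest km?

30261 km

Leg A→B: central angle 2.1183 rad, distance 13511.1 km.
Leg B→C: central angle 2.6262 rad, distance 16750.3 km.
Total: 13511.1 + 16750.3 ≈ 30261 km.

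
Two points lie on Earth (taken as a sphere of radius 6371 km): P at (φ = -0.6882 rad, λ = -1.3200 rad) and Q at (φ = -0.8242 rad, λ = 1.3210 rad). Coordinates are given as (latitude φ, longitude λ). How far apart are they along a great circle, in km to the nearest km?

9969 km

With latitudes φ₁ = -39.431°, φ₂ = -47.223° and longitude difference Δλ = 151.318°:
cos c = sin φ₁ sin φ₂ + cos φ₁ cos φ₂ cos Δλ = (-0.6351)(-0.7340) + (0.7724)(0.6791)(-0.8773) = 0.00600,
so c = arccos(0.00600) = 1.56479 rad.
Distance = R·c = 6371 × 1.5648 ≈ 9969 km.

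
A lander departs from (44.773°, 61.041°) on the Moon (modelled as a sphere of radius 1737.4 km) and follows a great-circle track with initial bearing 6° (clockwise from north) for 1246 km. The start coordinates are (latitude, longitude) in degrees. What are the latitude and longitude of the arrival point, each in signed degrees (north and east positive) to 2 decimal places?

84.18°, 103.66°

Angular distance δ = d/R = 1246/1737.4 = 0.71716 rad; initial bearing θ = 0.1047 rad.
sin φ₂ = sin φ₁ cos δ + cos φ₁ sin δ cos θ = (0.7043)(0.7537) + (0.7099)(0.6572)(0.9945) = 0.9948, so φ₂ = 84.18°.
Δλ = atan2(sin θ sin δ cos φ₁, cos δ − sin φ₁ sin φ₂) = atan2(0.0488, 0.0530) = 42.616°.
λ₂ = 61.041° + 42.616° = 103.66°.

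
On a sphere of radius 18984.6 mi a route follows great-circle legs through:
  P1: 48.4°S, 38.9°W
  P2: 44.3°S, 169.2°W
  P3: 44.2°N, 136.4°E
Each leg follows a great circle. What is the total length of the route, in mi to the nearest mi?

59124 mi

Leg P1→P2: central angle 1.3542 rad, distance 25708.3 mi.
Leg P2→P3: central angle 1.7602 rad, distance 33415.9 mi.
Total: 25708.3 + 33415.9 ≈ 59124 mi.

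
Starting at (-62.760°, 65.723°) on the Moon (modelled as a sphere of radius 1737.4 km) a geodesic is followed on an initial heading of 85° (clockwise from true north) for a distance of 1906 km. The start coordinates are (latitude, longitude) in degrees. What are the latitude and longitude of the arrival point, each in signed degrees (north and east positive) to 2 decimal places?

-21.72°, 138.32°

Angular distance δ = d/R = 1906/1737.4 = 1.09704 rad; initial bearing θ = 1.4835 rad.
sin φ₂ = sin φ₁ cos δ + cos φ₁ sin δ cos θ = (-0.8891)(0.4562) + (0.4577)(0.8899)(0.0872) = -0.3701, so φ₂ = -21.72°.
Δλ = atan2(sin θ sin δ cos φ₁, cos δ − sin φ₁ sin φ₂) = atan2(0.4058, 0.1271) = 72.601°.
λ₂ = 65.723° + 72.601° = 138.32°.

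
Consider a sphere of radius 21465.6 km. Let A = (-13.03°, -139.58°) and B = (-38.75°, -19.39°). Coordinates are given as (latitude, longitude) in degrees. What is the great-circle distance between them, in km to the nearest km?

38942 km

In radians: φ₁ = -0.2274, φ₂ = -0.6763, Δλ = 120.190° = 2.0977 rad.
cos c = sin φ₁ sin φ₂ + cos φ₁ cos φ₂ cos Δλ = (-0.2255)(-0.6259) + (0.9743)(0.7799)(-0.5029) = -0.24096,
so c = arccos(-0.24096) = 1.81415 rad.
Distance = R·c = 21465.6 × 1.8142 ≈ 38942 km.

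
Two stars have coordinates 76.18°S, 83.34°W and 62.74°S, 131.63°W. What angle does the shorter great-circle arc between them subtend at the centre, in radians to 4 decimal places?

0.3597 rad

Let φ₁ = -1.3296 rad, φ₂ = -1.0950 rad, and Δλ = -0.8428 rad.
cos c = sin φ₁ sin φ₂ + cos φ₁ cos φ₂ cos Δλ = (-0.9711)(-0.8889) + (0.2389)(0.4580)(0.6654) = 0.93600,
so c = arccos(0.93600) = 0.35970 rad.
So the angular separation is 0.3597 rad.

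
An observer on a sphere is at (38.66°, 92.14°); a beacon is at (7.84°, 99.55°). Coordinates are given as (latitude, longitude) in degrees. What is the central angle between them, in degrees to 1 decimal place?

31.5°

In radians: φ₁ = 0.6747, φ₂ = 0.1368, Δλ = 7.410° = 0.1293 rad.
cos c = sin φ₁ sin φ₂ + cos φ₁ cos φ₂ cos Δλ = (0.6247)(0.1364) + (0.7809)(0.9907)(0.9916) = 0.85232,
so c = arccos(0.85232) = 0.55039 rad.
So the angular separation is 31.5°.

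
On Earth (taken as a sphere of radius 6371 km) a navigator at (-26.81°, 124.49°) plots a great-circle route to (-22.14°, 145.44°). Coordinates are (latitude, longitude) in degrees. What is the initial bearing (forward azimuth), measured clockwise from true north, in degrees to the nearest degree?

81°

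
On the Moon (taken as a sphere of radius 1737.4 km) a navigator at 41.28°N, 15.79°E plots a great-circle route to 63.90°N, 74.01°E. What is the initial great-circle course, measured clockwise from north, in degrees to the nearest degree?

36°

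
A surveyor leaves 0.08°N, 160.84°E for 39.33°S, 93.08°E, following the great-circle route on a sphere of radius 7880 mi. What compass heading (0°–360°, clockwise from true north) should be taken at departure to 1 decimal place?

228.5°

Δλ = -67.760° = -1.1826 rad.
y = sin Δλ · cos φ₂ = (-0.9256)(0.7735) = -0.7160
x = cos φ₁ sin φ₂ − sin φ₁ cos φ₂ cos Δλ = (1.0000)(-0.6338) − (0.0014)(0.7735)(0.3785) = -0.6342
θ = atan2(y, x) = -131.53°; adding 360° gives 228.5°.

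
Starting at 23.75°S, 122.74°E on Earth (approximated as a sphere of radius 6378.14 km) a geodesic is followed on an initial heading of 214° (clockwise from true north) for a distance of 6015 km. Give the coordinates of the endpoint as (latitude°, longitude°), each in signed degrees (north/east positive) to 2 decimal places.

-58.29°, 63.31°

Angular distance δ = d/R = 6015/6378.14 = 0.94306 rad; initial bearing θ = 3.7350 rad.
sin φ₂ = sin φ₁ cos δ + cos φ₁ sin δ cos θ = (-0.4027)(0.5873) + (0.9153)(0.8094)(-0.8290) = -0.8507, so φ₂ = -58.29°.
Δλ = atan2(sin θ sin δ cos φ₁, cos δ − sin φ₁ sin φ₂) = atan2(-0.4143, 0.2447) = -59.431°.
λ₂ = 122.740° − 59.431° = 63.31°.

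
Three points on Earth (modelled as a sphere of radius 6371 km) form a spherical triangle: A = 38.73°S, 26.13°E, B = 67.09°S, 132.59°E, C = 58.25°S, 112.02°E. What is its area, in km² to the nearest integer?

4675645 km²

Side lengths (central angles): a = 0.2238, b = 0.9747, c = 1.0584 rad; semiperimeter s = 1.1284.
By l'Huilier's theorem, tan(E/4) = √[tan(s/2) tan((s−a)/2) tan((s−b)/2) tan((s−c)/2)], giving spherical excess E = 0.1152 rad.
Area = E·R² = 0.1152 × (6371)² ≈ 4675645 km².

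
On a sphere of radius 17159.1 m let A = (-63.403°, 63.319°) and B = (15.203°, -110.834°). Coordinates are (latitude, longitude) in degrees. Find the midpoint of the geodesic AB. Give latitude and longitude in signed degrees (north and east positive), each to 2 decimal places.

-50.46°, -105.82°

Central angle δ = 2.2973 rad. Interpolating on the sphere with fraction f = 0.5:
P = [sin((1−f)δ)·A + sin(fδ)·B] / sin δ = 1.2204·A + 1.2204·B in Cartesian coordinates,
giving P = (-0.1735, -0.6125, -0.7712), i.e. latitude -50.46°, longitude -105.82°.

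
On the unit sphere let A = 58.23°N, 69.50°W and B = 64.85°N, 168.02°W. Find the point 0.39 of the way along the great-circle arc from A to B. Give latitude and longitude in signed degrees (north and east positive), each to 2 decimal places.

68.85°, -98.97°

The central angle between A and B is δ = 0.7430 rad.
With f = 0.39, the slerp weights are sin((1−f)δ)/sin δ = 0.6473 and sin(fδ)/sin δ = 0.4224.
Weighted sum of the unit vectors: (0.6473)·(0.1844,-0.4932,0.8502) + (0.4224)·(-0.4157,-0.0882,0.9052) = (-0.0562, -0.3565, 0.9326).
Converting back: φ = atan2(z, √(x²+y²)) = 68.85°, λ = atan2(y, x) = -98.97°.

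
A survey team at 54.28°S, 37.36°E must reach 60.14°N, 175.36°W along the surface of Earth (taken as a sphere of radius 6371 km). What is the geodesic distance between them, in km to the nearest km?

17965 km

With latitudes φ₁ = -54.280°, φ₂ = 60.140° and longitude difference Δλ = 147.280°:
cos c = sin φ₁ sin φ₂ + cos φ₁ cos φ₂ cos Δλ = (-0.8119)(0.8672) + (0.5838)(0.4979)(-0.8413) = -0.94865,
so c = arccos(-0.94865) = 2.81974 rad.
Distance = R·c = 6371 × 2.8197 ≈ 17965 km.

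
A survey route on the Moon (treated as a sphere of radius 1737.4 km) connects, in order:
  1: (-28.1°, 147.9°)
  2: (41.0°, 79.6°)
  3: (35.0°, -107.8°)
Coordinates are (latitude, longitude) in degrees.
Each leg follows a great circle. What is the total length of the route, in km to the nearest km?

Leg 1→2: central angle 1.6337 rad, distance 2838.4 km.
Leg 2→3: central angle 1.8098 rad, distance 3144.4 km.
Total: 2838.4 + 3144.4 ≈ 5983 km.

5983 km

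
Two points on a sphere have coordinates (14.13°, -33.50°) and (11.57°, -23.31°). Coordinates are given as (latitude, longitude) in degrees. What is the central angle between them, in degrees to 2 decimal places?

10.26°

With latitudes φ₁ = 14.130°, φ₂ = 11.570° and longitude difference Δλ = 10.190°:
Haversine: a = sin²(Δφ/2) + cos φ₁ cos φ₂ sin²(Δλ/2) = 0.0005 + (0.9697)(0.9797)(0.0079) = 0.00799.
Central angle c = 2·arcsin(√a) = 0.17903 rad.
So the angular separation is 10.26°.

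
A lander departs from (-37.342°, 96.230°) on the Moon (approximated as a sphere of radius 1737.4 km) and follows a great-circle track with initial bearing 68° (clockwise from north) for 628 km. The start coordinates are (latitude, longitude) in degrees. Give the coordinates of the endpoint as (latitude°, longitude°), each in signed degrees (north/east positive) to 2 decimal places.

-27.52°, 117.93°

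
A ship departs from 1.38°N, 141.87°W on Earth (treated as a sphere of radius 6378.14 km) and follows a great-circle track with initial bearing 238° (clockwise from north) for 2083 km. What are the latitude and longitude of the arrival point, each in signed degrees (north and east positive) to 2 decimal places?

-8.46°, -157.84°

Angular distance δ = d/R = 2083/6378.14 = 0.32658 rad; initial bearing θ = 4.1539 rad.
sin φ₂ = sin φ₁ cos δ + cos φ₁ sin δ cos θ = (0.0241)(0.9471) + (0.9997)(0.3208)(-0.5299) = -0.1471, so φ₂ = -8.46°.
Δλ = atan2(sin θ sin δ cos φ₁, cos δ − sin φ₁ sin φ₂) = atan2(-0.2720, 0.9507) = -15.965°.
λ₂ = -141.870° − 15.965° = -157.84°.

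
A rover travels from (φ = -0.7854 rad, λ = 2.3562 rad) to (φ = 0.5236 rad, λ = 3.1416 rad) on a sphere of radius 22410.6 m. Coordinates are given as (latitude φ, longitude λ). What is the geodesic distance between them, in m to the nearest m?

33420 m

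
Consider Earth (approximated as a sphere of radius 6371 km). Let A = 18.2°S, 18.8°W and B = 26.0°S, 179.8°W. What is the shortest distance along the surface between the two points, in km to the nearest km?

14689 km

With latitudes φ₁ = -18.200°, φ₂ = -26.000° and longitude difference Δλ = -161.000°:
cos c = sin φ₁ sin φ₂ + cos φ₁ cos φ₂ cos Δλ = (-0.3123)(-0.4384) + (0.9500)(0.8988)(-0.9455) = -0.67039,
so c = arccos(-0.67039) = 2.30553 rad.
Distance = R·c = 6371 × 2.3055 ≈ 14689 km.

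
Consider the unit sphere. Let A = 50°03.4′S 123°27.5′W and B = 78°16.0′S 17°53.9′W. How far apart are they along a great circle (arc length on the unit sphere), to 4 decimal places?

0.7733

With latitudes φ₁ = -50.057°, φ₂ = -78.267° and longitude difference Δλ = 105.560°:
cos c = sin φ₁ sin φ₂ + cos φ₁ cos φ₂ cos Δλ = (-0.7667)(-0.9791) + (0.6420)(0.2034)(-0.2682) = 0.71564,
so c = arccos(0.71564) = 0.77326 rad.
On the unit sphere the arc length equals the central angle: 0.7733.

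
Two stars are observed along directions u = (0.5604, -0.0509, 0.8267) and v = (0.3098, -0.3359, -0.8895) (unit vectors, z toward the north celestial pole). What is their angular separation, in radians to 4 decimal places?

2.1467 rad

u·v = -0.5446; |u| = 1.0000, |v| = 1.0000.
cos θ = (u·v)/(|u||v|) = -0.5446, so θ = 2.1467 rad.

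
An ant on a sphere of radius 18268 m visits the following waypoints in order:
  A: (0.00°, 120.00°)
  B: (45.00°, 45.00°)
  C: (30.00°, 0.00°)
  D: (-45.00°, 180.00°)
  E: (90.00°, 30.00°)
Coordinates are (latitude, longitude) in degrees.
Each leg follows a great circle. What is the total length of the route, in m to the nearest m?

Leg A→B: central angle 1.3867 rad, distance 25333.1 m.
Leg B→C: central angle 0.6656 rad, distance 12158.6 m.
Leg C→D: central angle 2.8798 rad, distance 52608.1 m.
Leg D→E: central angle 2.3562 rad, distance 43043.0 m.
Total: 25333.1 + 12158.6 + 52608.1 + 43043.0 ≈ 133143 m.

133143 m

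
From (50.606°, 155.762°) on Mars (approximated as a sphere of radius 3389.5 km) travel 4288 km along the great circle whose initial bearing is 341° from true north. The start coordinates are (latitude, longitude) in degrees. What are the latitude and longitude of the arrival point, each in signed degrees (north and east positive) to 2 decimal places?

53.59°, 7.30°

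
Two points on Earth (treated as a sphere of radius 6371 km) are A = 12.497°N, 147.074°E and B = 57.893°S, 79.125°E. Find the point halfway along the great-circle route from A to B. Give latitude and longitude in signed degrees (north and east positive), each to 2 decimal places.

The central angle between A and B is δ = 1.5593 rad.
With f = 0.5, the slerp weights are sin((1−f)δ)/sin δ = 0.7031 and sin(fδ)/sin δ = 0.7031.
Weighted sum of the unit vectors: (0.7031)·(-0.8195,0.5307,0.2164) + (0.7031)·(0.1003,0.5220,-0.8471) = (-0.5057, 0.7401, -0.4434).
Converting back: φ = atan2(z, √(x²+y²)) = -26.32°, λ = atan2(y, x) = 124.34°.

-26.32°, 124.34°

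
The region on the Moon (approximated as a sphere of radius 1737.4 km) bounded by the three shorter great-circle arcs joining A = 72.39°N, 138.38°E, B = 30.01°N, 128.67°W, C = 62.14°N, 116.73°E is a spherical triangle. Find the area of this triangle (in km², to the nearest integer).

207685 km²

Side lengths (central angles): a = 1.2935, b = 0.2282, c = 1.0892 rad; semiperimeter s = 1.3055.
By l'Huilier's theorem, tan(E/4) = √[tan(s/2) tan((s−a)/2) tan((s−b)/2) tan((s−c)/2)], giving spherical excess E = 0.0688 rad.
Area = E·R² = 0.0688 × (1737.4)² ≈ 207685 km².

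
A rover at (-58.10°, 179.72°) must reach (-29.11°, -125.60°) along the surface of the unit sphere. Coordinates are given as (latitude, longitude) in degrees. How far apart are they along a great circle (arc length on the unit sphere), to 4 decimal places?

Let φ₁ = -1.0140 rad, φ₂ = -0.5081 rad, and Δλ = 0.9543 rad.
cos c = sin φ₁ sin φ₂ + cos φ₁ cos φ₂ cos Δλ = (-0.8490)(-0.4865) + (0.5284)(0.8737)(0.5781) = 0.67994,
so c = arccos(0.67994) = 0.82312 rad.
On the unit sphere the arc length equals the central angle: 0.8231.

0.8231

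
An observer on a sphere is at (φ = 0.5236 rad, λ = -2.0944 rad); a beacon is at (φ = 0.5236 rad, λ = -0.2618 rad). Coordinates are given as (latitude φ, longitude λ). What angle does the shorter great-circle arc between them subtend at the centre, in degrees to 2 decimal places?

86.80°

In radians: φ₁ = 0.5236, φ₂ = 0.5236, Δλ = 105.000° = 1.8326 rad.
Haversine: a = sin²(Δφ/2) + cos φ₁ cos φ₂ sin²(Δλ/2) = 0.0000 + (0.8660)(0.8660)(0.6294) = 0.47206.
Central angle c = 2·arcsin(√a) = 1.51488 rad.
So the angular separation is 86.80°.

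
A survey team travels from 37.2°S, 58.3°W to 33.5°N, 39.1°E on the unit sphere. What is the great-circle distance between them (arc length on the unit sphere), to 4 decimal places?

2.0034

With latitudes φ₁ = -37.200°, φ₂ = 33.500° and longitude difference Δλ = 97.400°:
cos c = sin φ₁ sin φ₂ + cos φ₁ cos φ₂ cos Δλ = (-0.6046)(0.5519) + (0.7965)(0.8339)(-0.1288) = -0.41925,
so c = arccos(-0.41925) = 2.00341 rad.
On the unit sphere the arc length equals the central angle: 2.0034.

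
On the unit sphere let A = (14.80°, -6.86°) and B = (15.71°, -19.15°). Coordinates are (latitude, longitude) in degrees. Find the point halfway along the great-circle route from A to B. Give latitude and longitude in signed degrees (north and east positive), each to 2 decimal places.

The central angle between A and B is δ = 0.2075 rad.
With f = 0.5, the slerp weights are sin((1−f)δ)/sin δ = 0.5027 and sin(fδ)/sin δ = 0.5027.
Weighted sum of the unit vectors: (0.5027)·(0.9599,-0.1155,0.2554) + (0.5027)·(0.9094,-0.3158,0.2708) = (0.9397, -0.2168, 0.2645).
Converting back: φ = atan2(z, √(x²+y²)) = 15.34°, λ = atan2(y, x) = -12.99°.

15.34°, -12.99°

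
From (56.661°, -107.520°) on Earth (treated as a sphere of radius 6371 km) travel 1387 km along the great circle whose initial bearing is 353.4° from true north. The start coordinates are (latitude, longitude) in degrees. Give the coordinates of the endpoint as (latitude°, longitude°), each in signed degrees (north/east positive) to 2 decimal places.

Angular distance δ = d/R = 1387/6371 = 0.21771 rad; initial bearing θ = 6.1680 rad.
sin φ₂ = sin φ₁ cos δ + cos φ₁ sin δ cos θ = (0.8354)(0.9764) + (0.5496)(0.2160)(0.9934) = 0.9336, so φ₂ = 69.01°.
Δλ = atan2(sin θ sin δ cos φ₁, cos δ − sin φ₁ sin φ₂) = atan2(-0.0136, 0.1964) = -3.974°.
λ₂ = -107.520° − 3.974° = -111.49°.

69.01°, -111.49°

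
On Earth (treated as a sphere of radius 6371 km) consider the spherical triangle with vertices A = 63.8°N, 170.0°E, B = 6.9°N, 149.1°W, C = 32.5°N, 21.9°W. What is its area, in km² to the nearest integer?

47730196 km²

Side lengths (central angles): a = 2.0283, b = 1.4528, c = 1.1162 rad; semiperimeter s = 2.2986.
By l'Huilier's theorem, tan(E/4) = √[tan(s/2) tan((s−a)/2) tan((s−b)/2) tan((s−c)/2)], giving spherical excess E = 1.1759 rad.
Area = E·R² = 1.1759 × (6371)² ≈ 47730196 km².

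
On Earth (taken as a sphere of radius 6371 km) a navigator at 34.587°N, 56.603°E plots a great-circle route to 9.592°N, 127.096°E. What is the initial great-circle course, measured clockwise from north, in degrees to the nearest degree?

With φ₁ = 0.6037, φ₂ = 0.1674, Δλ = 1.2303 rad, the forward-azimuth formula gives
θ = atan2( sin Δλ cos φ₂ , cos φ₁ sin φ₂ − sin φ₁ cos φ₂ cos Δλ ) = atan2(0.9294, -0.0497) = 93.06°.
So the initial bearing is 93°.

93°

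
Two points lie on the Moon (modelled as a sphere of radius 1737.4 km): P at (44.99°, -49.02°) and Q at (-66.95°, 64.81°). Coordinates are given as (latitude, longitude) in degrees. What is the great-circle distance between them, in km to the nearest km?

In radians: φ₁ = 0.7852, φ₂ = -1.1685, Δλ = 113.830° = 1.9867 rad.
cos c = sin φ₁ sin φ₂ + cos φ₁ cos φ₂ cos Δλ = (0.7070)(-0.9202) + (0.7072)(0.3915)(-0.4040) = -0.76242,
so c = arccos(-0.76242) = 2.43784 rad.
Distance = R·c = 1737.4 × 2.4378 ≈ 4235 km.

4235 km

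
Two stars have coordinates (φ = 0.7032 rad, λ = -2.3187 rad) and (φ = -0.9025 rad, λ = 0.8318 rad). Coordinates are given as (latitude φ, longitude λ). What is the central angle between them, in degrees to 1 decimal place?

168.6°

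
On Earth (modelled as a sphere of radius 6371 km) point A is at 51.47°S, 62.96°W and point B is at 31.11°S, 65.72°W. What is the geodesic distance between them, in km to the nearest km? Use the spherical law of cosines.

2275 km

In radians: φ₁ = -0.8983, φ₂ = -0.5430, Δλ = -2.760° = -0.0482 rad.
cos c = sin φ₁ sin φ₂ + cos φ₁ cos φ₂ cos Δλ = (-0.7823)(-0.5167) + (0.6229)(0.8562)(0.9988) = 0.93691,
so c = arccos(0.93691) = 0.35712 rad.
Distance = R·c = 6371 × 0.3571 ≈ 2275 km.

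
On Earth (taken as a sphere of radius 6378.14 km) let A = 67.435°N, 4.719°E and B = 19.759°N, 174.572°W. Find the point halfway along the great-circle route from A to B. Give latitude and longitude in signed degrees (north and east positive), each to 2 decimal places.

The central angle between A and B is δ = 1.6197 rad.
With f = 0.5, the slerp weights are sin((1−f)δ)/sin δ = 0.7251 and sin(fδ)/sin δ = 0.7251.
Weighted sum of the unit vectors: (0.7251)·(0.3824,0.0316,0.9234) + (0.7251)·(-0.9369,-0.0890,0.3381) = (-0.4020, -0.0417, 0.9147).
Converting back: φ = atan2(z, √(x²+y²)) = 66.16°, λ = atan2(y, x) = -174.08°.

66.16°, -174.08°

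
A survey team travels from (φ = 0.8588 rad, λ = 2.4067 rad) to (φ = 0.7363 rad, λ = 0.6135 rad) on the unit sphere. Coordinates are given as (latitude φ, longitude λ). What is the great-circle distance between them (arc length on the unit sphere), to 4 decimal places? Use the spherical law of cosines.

Let φ₁ = 0.8588 rad, φ₂ = 0.7363 rad, and Δλ = -1.7932 rad.
cos c = sin φ₁ sin φ₂ + cos φ₁ cos φ₂ cos Δλ = (0.7571)(0.6716) + (0.6533)(0.7410)(-0.2206) = 0.40162,
so c = arccos(0.40162) = 1.15751 rad.
On the unit sphere the arc length equals the central angle: 1.1575.

1.1575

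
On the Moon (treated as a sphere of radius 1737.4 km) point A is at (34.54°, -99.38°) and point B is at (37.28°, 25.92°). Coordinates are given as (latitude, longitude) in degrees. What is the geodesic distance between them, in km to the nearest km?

2790 km

In radians: φ₁ = 0.6028, φ₂ = 0.6507, Δλ = 125.300° = 2.1869 rad.
Haversine: a = sin²(Δφ/2) + cos φ₁ cos φ₂ sin²(Δλ/2) = 0.0006 + (0.8237)(0.7957)(0.7889) = 0.51766.
Central angle c = 2·arcsin(√a) = 1.60612 rad.
Distance = R·c = 1737.4 × 1.6061 ≈ 2790 km.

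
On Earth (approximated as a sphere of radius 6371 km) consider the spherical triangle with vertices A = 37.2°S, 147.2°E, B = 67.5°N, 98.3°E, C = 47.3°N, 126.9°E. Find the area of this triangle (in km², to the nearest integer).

Side lengths (central angles): a = 0.4351, b = 1.5085, c = 1.9371 rad; semiperimeter s = 1.9403.
By l'Huilier's theorem, tan(E/4) = √[tan(s/2) tan((s−a)/2) tan((s−b)/2) tan((s−c)/2)], giving spherical excess E = 0.0878 rad.
Area = E·R² = 0.0878 × (6371)² ≈ 3564484 km².

3564484 km²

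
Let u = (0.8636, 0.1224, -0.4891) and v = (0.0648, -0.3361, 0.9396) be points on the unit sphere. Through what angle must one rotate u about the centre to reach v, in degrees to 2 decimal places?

116.41°

u·v = -0.4447; |u| = 1.0000, |v| = 1.0000.
cos θ = (u·v)/(|u||v|) = -0.4447, so θ = 116.41°.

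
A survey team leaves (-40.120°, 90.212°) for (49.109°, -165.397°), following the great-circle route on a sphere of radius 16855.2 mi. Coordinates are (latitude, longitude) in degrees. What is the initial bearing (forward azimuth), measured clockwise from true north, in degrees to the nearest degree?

With φ₁ = -0.7002, φ₂ = 0.8571, Δλ = 1.8220 rad, the forward-azimuth formula gives
θ = atan2( sin Δλ cos φ₂ , cos φ₁ sin φ₂ − sin φ₁ cos φ₂ cos Δλ ) = atan2(0.6341, 0.4732) = 53.26°.
So the initial bearing is 53°.

53°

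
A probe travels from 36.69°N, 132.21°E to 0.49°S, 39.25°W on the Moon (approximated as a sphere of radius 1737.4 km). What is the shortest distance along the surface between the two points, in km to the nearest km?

4335 km

In radians: φ₁ = 0.6404, φ₂ = -0.0086, Δλ = -171.460° = -2.9925 rad.
cos c = sin φ₁ sin φ₂ + cos φ₁ cos φ₂ cos Δλ = (0.5975)(-0.0086) + (0.8019)(1.0000)(-0.9889) = -0.79807,
so c = arccos(-0.79807) = 2.49488 rad.
Distance = R·c = 1737.4 × 2.4949 ≈ 4335 km.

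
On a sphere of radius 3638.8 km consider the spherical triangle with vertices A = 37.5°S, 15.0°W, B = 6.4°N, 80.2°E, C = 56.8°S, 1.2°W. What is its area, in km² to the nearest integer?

Side lengths (central angles): a = 1.5827, b = 0.3729, c = 1.7106 rad; semiperimeter s = 1.8331.
By l'Huilier's theorem, tan(E/4) = √[tan(s/2) tan((s−a)/2) tan((s−b)/2) tan((s−c)/2)], giving spherical excess E = 0.3786 rad.
Area = E·R² = 0.3786 × (3638.8)² ≈ 5012543 km².

5012543 km²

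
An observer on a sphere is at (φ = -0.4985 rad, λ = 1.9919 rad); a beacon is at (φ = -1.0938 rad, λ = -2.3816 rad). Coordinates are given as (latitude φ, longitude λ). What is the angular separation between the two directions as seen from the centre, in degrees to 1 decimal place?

73.1°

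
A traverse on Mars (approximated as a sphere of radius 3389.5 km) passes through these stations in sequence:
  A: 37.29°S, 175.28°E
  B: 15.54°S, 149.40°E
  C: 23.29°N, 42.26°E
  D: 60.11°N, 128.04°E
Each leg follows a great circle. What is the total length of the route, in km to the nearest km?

12481 km

Leg A→B: central angle 0.5511 rad, distance 1868.0 km.
Leg B→C: central angle 1.9463 rad, distance 6596.9 km.
Leg C→D: central angle 1.1848 rad, distance 4015.9 km.
Total: 1868.0 + 6596.9 + 4015.9 ≈ 12481 km.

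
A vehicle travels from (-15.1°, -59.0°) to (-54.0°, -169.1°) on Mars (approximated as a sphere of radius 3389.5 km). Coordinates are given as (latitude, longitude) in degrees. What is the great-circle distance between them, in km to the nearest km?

5271 km

In radians: φ₁ = -0.2635, φ₂ = -0.9425, Δλ = -110.100° = -1.9216 rad.
Haversine: a = sin²(Δφ/2) + cos φ₁ cos φ₂ sin²(Δλ/2) = 0.1109 + (0.9655)(0.5878)(0.6718) = 0.49214.
Central angle c = 2·arcsin(√a) = 1.55507 rad.
Distance = R·c = 3389.5 × 1.5551 ≈ 5271 km.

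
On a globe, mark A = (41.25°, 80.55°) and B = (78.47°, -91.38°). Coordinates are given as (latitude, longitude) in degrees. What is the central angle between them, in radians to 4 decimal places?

In radians: φ₁ = 0.7199, φ₂ = 1.3696, Δλ = -171.930° = -3.0007 rad.
Haversine: a = sin²(Δφ/2) + cos φ₁ cos φ₂ sin²(Δλ/2) = 0.1018 + (0.7518)(0.1999)(0.9950) = 0.25137.
Central angle c = 2·arcsin(√a) = 1.05037 rad.
So the angular separation is 1.0504 rad.

1.0504 rad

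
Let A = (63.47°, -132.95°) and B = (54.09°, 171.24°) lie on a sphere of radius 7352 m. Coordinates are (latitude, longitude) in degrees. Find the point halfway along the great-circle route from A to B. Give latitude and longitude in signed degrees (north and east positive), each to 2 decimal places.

61.76°, -164.96°

Central angle δ = 0.5118 rad. Interpolating on the sphere with fraction f = 0.5:
P = [sin((1−f)δ)·A + sin(fδ)·B] / sin δ = 0.5168·A + 0.5168·B in Cartesian coordinates,
giving P = (-0.4569, -0.1228, 0.8810), i.e. latitude 61.76°, longitude -164.96°.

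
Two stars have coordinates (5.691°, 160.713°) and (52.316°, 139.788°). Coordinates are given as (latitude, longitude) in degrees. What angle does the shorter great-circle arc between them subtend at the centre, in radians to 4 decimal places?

0.8676 rad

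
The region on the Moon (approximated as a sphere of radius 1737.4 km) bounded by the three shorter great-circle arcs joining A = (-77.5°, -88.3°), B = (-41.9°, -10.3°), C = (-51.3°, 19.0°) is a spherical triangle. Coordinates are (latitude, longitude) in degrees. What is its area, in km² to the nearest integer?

468090 km²

Side lengths (central angles): a = 0.3844, b = 0.7646, c = 0.8155 rad; semiperimeter s = 0.9822.
By l'Huilier's theorem, tan(E/4) = √[tan(s/2) tan((s−a)/2) tan((s−b)/2) tan((s−c)/2)], giving spherical excess E = 0.1551 rad.
Area = E·R² = 0.1551 × (1737.4)² ≈ 468090 km².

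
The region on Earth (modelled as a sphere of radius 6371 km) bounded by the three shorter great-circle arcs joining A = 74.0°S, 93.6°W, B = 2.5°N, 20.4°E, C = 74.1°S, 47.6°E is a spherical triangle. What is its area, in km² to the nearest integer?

Side lengths (central angles): a = 1.3679, b = 0.5244, c = 1.7253 rad; semiperimeter s = 1.8088.
By l'Huilier's theorem, tan(E/4) = √[tan(s/2) tan((s−a)/2) tan((s−b)/2) tan((s−c)/2)], giving spherical excess E = 0.3763 rad.
Area = E·R² = 0.3763 × (6371)² ≈ 15273626 km².

15273626 km²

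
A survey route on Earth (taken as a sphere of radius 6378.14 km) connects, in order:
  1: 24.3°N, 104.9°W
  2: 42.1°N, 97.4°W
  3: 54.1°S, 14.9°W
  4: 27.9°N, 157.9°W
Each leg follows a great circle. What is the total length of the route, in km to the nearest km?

31215 km

Leg 1→2: central angle 0.3291 rad, distance 2098.8 km.
Leg 2→3: central angle 2.0786 rad, distance 13257.8 km.
Leg 3→4: central angle 2.4864 rad, distance 15858.4 km.
Total: 2098.8 + 13257.8 + 15858.4 ≈ 31215 km.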